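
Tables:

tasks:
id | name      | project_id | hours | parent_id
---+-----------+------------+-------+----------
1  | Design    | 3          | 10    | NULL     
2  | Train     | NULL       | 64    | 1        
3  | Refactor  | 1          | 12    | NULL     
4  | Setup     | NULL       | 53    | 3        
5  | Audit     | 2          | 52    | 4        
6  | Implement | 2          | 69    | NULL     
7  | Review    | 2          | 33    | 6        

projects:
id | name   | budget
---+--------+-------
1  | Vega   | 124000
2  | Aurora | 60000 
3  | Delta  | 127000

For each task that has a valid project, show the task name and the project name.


INNER JOIN keeps only tasks rows whose project_id matches an id in projects. Walk through each task:
  - task 1 (Design): project_id=3 -> matches Delta
  - task 2 (Train): project_id=NULL, no match -> dropped
  - task 3 (Refactor): project_id=1 -> matches Vega
  - task 4 (Setup): project_id=NULL, no match -> dropped
  - task 5 (Audit): project_id=2 -> matches Aurora
  - task 6 (Implement): project_id=2 -> matches Aurora
  - task 7 (Review): project_id=2 -> matches Aurora
So 2 of 7 rows are dropped.

SQL:
SELECT a.name, b.name AS project
FROM tasks a
INNER JOIN projects b ON a.project_id = b.id

Result:
name      | project
----------+--------
Design    | Delta  
Refactor  | Vega   
Audit     | Aurora 
Implement | Aurora 
Review    | Aurora 


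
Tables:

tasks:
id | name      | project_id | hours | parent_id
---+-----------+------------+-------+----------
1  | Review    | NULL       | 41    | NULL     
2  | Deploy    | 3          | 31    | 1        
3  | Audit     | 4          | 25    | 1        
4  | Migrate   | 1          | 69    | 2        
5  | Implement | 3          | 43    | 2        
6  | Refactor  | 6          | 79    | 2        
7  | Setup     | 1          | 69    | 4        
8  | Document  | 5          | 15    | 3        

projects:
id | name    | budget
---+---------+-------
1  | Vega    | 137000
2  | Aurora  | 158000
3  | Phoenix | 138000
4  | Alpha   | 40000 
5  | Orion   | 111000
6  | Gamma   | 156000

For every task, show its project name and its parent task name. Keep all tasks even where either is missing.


Two LEFT JOINs from the same base table tasks: one to projects via project_id, one to tasks itself via parent_id. Both are LEFT so every task is preserved.
Match against projects:
  - task 1 (Review): project_id=NULL, no match -> kept with NULL
  - task 2 (Deploy): project_id=3 -> matches Phoenix
  - task 3 (Audit): project_id=4 -> matches Alpha
  - task 4 (Migrate): project_id=1 -> matches Vega
  - task 5 (Implement): project_id=3 -> matches Phoenix
  - task 6 (Refactor): project_id=6 -> matches Gamma
  - task 7 (Setup): project_id=1 -> matches Vega
  - task 8 (Document): project_id=5 -> matches Orion
Match against tasks (self):
  - task 1 (Review): parent_id=NULL -> NULL
  - task 2 (Deploy): parent_id=1 -> Review
  - task 3 (Audit): parent_id=1 -> Review
  - task 4 (Migrate): parent_id=2 -> Deploy
  - task 5 (Implement): parent_id=2 -> Deploy
  - task 6 (Refactor): parent_id=2 -> Deploy
  - task 7 (Setup): parent_id=4 -> Migrate
  - task 8 (Document): parent_id=3 -> Audit

SQL:
SELECT a.name, b.name AS project, c.name AS parent
FROM tasks a
LEFT JOIN projects b ON a.project_id = b.id
LEFT JOIN tasks c ON a.parent_id = c.id

Result:
name      | project | parent 
----------+---------+--------
Review    | NULL    | NULL   
Deploy    | Phoenix | Review 
Audit     | Alpha   | Review 
Migrate   | Vega    | Deploy 
Implement | Phoenix | Deploy 
Refactor  | Gamma   | Deploy 
Setup     | Vega    | Migrate
Document  | Orion   | Audit  


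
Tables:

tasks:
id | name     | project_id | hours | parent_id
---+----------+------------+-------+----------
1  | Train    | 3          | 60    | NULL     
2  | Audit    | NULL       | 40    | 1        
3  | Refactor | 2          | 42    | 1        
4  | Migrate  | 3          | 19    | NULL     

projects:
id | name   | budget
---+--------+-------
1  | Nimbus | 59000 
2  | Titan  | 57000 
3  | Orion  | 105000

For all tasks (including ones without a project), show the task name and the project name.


LEFT JOIN keeps every row from tasks (the left table); where project_id has no match in projects, the project columns become NULL. Walk through each task:
  - task 1 (Train): project_id=3 -> matches Orion
  - task 2 (Audit): project_id=NULL, no match -> kept with NULL
  - task 3 (Refactor): project_id=2 -> matches Titan
  - task 4 (Migrate): project_id=3 -> matches Orion
All 4 rows appear; 1 has NULL project.

SQL:
SELECT a.name, b.name AS project
FROM tasks a
LEFT JOIN projects b ON a.project_id = b.id

Result:
name     | project
---------+--------
Train    | Orion  
Audit    | NULL   
Refactor | Titan  
Migrate  | Orion  


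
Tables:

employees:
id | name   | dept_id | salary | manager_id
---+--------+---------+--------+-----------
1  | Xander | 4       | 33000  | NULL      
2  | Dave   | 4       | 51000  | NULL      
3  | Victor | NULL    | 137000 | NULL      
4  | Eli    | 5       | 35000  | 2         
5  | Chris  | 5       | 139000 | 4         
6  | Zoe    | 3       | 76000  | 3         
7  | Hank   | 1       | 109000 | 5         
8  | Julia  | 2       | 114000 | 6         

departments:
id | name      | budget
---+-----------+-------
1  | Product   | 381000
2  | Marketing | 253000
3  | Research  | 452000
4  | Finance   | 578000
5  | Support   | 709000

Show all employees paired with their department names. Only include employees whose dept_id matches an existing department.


INNER JOIN keeps only employees rows whose dept_id matches an id in departments. Walk through each employee:
  - employee 1 (Xander): dept_id=4 -> matches Finance
  - employee 2 (Dave): dept_id=4 -> matches Finance
  - employee 3 (Victor): dept_id=NULL, no match -> dropped
  - employee 4 (Eli): dept_id=5 -> matches Support
  - employee 5 (Chris): dept_id=5 -> matches Support
  - employee 6 (Zoe): dept_id=3 -> matches Research
  - employee 7 (Hank): dept_id=1 -> matches Product
  - employee 8 (Julia): dept_id=2 -> matches Marketing
So 1 of 8 rows is dropped.

SQL:
SELECT a.name, b.name AS department
FROM employees a
INNER JOIN departments b ON a.dept_id = b.id

Result:
name   | department
-------+-----------
Xander | Finance   
Dave   | Finance   
Eli    | Support   
Chris  | Support   
Zoe    | Research  
Hank   | Product   
Julia  | Marketing 


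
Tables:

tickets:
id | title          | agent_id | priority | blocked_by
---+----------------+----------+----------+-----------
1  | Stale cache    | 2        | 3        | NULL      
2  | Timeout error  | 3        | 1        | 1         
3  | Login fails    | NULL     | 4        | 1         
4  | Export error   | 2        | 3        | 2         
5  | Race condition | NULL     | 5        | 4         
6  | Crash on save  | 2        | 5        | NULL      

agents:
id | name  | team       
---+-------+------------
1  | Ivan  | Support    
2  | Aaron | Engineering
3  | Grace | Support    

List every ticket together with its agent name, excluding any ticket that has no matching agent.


INNER JOIN keeps only tickets rows whose agent_id matches an id in agents. Walk through each ticket:
  - ticket 1 (Stale cache): agent_id=2 -> matches Aaron
  - ticket 2 (Timeout error): agent_id=3 -> matches Grace
  - ticket 3 (Login fails): agent_id=NULL, no match -> dropped
  - ticket 4 (Export error): agent_id=2 -> matches Aaron
  - ticket 5 (Race condition): agent_id=NULL, no match -> dropped
  - ticket 6 (Crash on save): agent_id=2 -> matches Aaron
So 2 of 6 rows are dropped.

SQL:
SELECT a.title, b.name AS agent
FROM tickets a
INNER JOIN agents b ON a.agent_id = b.id

Result:
title         | agent
--------------+------
Stale cache   | Aaron
Timeout error | Grace
Export error  | Aaron
Crash on save | Aaron


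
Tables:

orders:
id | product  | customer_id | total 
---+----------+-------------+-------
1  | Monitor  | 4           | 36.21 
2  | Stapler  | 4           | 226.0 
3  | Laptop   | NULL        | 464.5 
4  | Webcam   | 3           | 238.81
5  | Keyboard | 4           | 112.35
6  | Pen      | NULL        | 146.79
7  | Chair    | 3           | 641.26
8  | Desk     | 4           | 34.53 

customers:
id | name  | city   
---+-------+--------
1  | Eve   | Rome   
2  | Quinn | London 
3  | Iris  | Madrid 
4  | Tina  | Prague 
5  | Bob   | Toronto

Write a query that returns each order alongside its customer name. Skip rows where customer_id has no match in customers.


INNER JOIN keeps only orders rows whose customer_id matches an id in customers. Walk through each order:
  - order 1 (Monitor): customer_id=4 -> matches Tina
  - order 2 (Stapler): customer_id=4 -> matches Tina
  - order 3 (Laptop): customer_id=NULL, no match -> dropped
  - order 4 (Webcam): customer_id=3 -> matches Iris
  - order 5 (Keyboard): customer_id=4 -> matches Tina
  - order 6 (Pen): customer_id=NULL, no match -> dropped
  - order 7 (Chair): customer_id=3 -> matches Iris
  - order 8 (Desk): customer_id=4 -> matches Tina
So 2 of 8 rows are dropped.

SQL:
SELECT a.product, b.name AS customer
FROM orders a
INNER JOIN customers b ON a.customer_id = b.id

Result:
product  | customer
---------+---------
Monitor  | Tina    
Stapler  | Tina    
Webcam   | Iris    
Keyboard | Tina    
Chair    | Iris    
Desk     | Tina    


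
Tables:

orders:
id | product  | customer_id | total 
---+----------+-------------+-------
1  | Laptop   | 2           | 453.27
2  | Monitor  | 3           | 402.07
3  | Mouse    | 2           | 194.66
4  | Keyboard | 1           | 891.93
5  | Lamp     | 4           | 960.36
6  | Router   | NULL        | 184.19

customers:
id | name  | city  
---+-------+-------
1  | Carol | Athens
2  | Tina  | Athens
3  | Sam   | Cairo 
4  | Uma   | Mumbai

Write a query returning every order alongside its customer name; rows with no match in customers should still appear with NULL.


LEFT JOIN keeps every row from orders (the left table); where customer_id has no match in customers, the customer columns become NULL. Walk through each order:
  - order 1 (Laptop): customer_id=2 -> matches Tina
  - order 2 (Monitor): customer_id=3 -> matches Sam
  - order 3 (Mouse): customer_id=2 -> matches Tina
  - order 4 (Keyboard): customer_id=1 -> matches Carol
  - order 5 (Lamp): customer_id=4 -> matches Uma
  - order 6 (Router): customer_id=NULL, no match -> kept with NULL
All 6 rows appear; 1 has NULL customer.

SQL:
SELECT a.product, b.name AS customer
FROM orders a
LEFT JOIN customers b ON a.customer_id = b.id

Result:
product  | customer
---------+---------
Laptop   | Tina    
Monitor  | Sam     
Mouse    | Tina    
Keyboard | Carol   
Lamp     | Uma     
Router   | NULL    


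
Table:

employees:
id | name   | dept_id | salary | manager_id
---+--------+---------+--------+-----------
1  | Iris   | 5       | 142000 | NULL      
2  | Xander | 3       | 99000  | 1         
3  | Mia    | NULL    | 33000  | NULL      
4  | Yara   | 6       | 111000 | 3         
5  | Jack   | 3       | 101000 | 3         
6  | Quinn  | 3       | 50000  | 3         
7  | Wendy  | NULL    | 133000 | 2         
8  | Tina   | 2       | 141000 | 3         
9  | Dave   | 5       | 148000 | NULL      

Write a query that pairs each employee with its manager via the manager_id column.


This is a self-join: employees is joined to a second copy of itself, matching each row's manager_id to another row's id. Use LEFT JOIN so rows with manager_id=NULL are kept.
  - employee 1 (Iris): manager_id=NULL -> NULL
  - employee 2 (Xander): manager_id=1 -> Iris
  - employee 3 (Mia): manager_id=NULL -> NULL
  - employee 4 (Yara): manager_id=3 -> Mia
  - employee 5 (Jack): manager_id=3 -> Mia
  - employee 6 (Quinn): manager_id=3 -> Mia
  - employee 7 (Wendy): manager_id=2 -> Xander
  - employee 8 (Tina): manager_id=3 -> Mia
  - employee 9 (Dave): manager_id=NULL -> NULL

SQL:
SELECT a.name AS item, b.name AS manager
FROM employees a
LEFT JOIN employees b ON a.manager_id = b.id

Result:
item   | manager
-------+--------
Iris   | NULL   
Xander | Iris   
Mia    | NULL   
Yara   | Mia    
Jack   | Mia    
Quinn  | Mia    
Wendy  | Xander 
Tina   | Mia    
Dave   | NULL   


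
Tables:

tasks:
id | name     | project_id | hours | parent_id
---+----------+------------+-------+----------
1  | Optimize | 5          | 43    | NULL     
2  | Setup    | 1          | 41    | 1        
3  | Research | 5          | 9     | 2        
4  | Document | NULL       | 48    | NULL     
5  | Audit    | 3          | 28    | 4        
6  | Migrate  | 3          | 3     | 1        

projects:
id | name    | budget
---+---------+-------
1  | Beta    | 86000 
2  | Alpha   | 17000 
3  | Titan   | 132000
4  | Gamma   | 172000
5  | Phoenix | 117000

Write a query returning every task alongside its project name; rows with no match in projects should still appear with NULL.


LEFT JOIN keeps every row from tasks (the left table); where project_id has no match in projects, the project columns become NULL. Walk through each task:
  - task 1 (Optimize): project_id=5 -> matches Phoenix
  - task 2 (Setup): project_id=1 -> matches Beta
  - task 3 (Research): project_id=5 -> matches Phoenix
  - task 4 (Document): project_id=NULL, no match -> kept with NULL
  - task 5 (Audit): project_id=3 -> matches Titan
  - task 6 (Migrate): project_id=3 -> matches Titan
All 6 rows appear; 1 has NULL project.

SQL:
SELECT a.name, b.name AS project
FROM tasks a
LEFT JOIN projects b ON a.project_id = b.id

Result:
name     | project
---------+--------
Optimize | Phoenix
Setup    | Beta   
Research | Phoenix
Document | NULL   
Audit    | Titan  
Migrate  | Titan  


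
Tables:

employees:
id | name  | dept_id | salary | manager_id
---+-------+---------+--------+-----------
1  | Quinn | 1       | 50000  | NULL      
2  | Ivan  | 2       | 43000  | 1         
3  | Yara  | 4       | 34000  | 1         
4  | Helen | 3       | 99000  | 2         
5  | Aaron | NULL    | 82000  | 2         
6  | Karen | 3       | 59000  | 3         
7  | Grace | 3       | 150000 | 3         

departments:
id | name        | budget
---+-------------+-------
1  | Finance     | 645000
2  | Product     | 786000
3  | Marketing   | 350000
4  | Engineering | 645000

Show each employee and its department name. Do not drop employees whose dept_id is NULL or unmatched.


LEFT JOIN keeps every row from employees (the left table); where dept_id has no match in departments, the department columns become NULL. Walk through each employee:
  - employee 1 (Quinn): dept_id=1 -> matches Finance
  - employee 2 (Ivan): dept_id=2 -> matches Product
  - employee 3 (Yara): dept_id=4 -> matches Engineering
  - employee 4 (Helen): dept_id=3 -> matches Marketing
  - employee 5 (Aaron): dept_id=NULL, no match -> kept with NULL
  - employee 6 (Karen): dept_id=3 -> matches Marketing
  - employee 7 (Grace): dept_id=3 -> matches Marketing
All 7 rows appear; 1 has NULL department.

SQL:
SELECT a.name, b.name AS department
FROM employees a
LEFT JOIN departments b ON a.dept_id = b.id

Result:
name  | department 
------+------------
Quinn | Finance    
Ivan  | Product    
Yara  | Engineering
Helen | Marketing  
Aaron | NULL       
Karen | Marketing  
Grace | Marketing  


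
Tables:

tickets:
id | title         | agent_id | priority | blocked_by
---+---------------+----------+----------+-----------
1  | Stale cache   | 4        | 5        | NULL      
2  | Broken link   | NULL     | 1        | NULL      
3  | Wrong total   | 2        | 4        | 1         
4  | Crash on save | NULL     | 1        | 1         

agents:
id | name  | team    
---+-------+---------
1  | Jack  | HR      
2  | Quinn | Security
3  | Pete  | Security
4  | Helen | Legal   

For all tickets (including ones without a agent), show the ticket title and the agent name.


LEFT JOIN keeps every row from tickets (the left table); where agent_id has no match in agents, the agent columns become NULL. Walk through each ticket:
  - ticket 1 (Stale cache): agent_id=4 -> matches Helen
  - ticket 2 (Broken link): agent_id=NULL, no match -> kept with NULL
  - ticket 3 (Wrong total): agent_id=2 -> matches Quinn
  - ticket 4 (Crash on save): agent_id=NULL, no match -> kept with NULL
All 4 rows appear; 2 have NULL agent.

SQL:
SELECT a.title, b.name AS agent
FROM tickets a
LEFT JOIN agents b ON a.agent_id = b.id

Result:
title         | agent
--------------+------
Stale cache   | Helen
Broken link   | NULL 
Wrong total   | Quinn
Crash on save | NULL 


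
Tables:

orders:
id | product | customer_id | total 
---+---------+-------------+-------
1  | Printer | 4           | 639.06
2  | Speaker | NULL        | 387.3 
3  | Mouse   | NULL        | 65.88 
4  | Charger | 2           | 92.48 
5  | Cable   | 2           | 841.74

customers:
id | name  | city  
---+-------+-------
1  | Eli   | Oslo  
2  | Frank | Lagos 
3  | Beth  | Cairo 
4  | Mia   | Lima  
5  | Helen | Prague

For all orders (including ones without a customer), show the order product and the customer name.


LEFT JOIN keeps every row from orders (the left table); where customer_id has no match in customers, the customer columns become NULL. Walk through each order:
  - order 1 (Printer): customer_id=4 -> matches Mia
  - order 2 (Speaker): customer_id=NULL, no match -> kept with NULL
  - order 3 (Mouse): customer_id=NULL, no match -> kept with NULL
  - order 4 (Charger): customer_id=2 -> matches Frank
  - order 5 (Cable): customer_id=2 -> matches Frank
All 5 rows appear; 2 have NULL customer.

SQL:
SELECT a.product, b.name AS customer
FROM orders a
LEFT JOIN customers b ON a.customer_id = b.id

Result:
product | customer
--------+---------
Printer | Mia     
Speaker | NULL    
Mouse   | NULL    
Charger | Frank   
Cable   | Frank   


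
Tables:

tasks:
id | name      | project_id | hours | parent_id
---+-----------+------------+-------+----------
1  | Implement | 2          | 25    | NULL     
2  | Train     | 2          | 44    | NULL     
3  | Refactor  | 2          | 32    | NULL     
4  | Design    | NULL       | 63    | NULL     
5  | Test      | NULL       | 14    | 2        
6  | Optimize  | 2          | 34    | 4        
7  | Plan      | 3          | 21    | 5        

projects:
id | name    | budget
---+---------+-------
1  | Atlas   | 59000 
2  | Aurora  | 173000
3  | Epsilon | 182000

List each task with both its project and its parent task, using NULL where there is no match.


Two LEFT JOINs from the same base table tasks: one to projects via project_id, one to tasks itself via parent_id. Both are LEFT so every task is preserved.
Match against projects:
  - task 1 (Implement): project_id=2 -> matches Aurora
  - task 2 (Train): project_id=2 -> matches Aurora
  - task 3 (Refactor): project_id=2 -> matches Aurora
  - task 4 (Design): project_id=NULL, no match -> kept with NULL
  - task 5 (Test): project_id=NULL, no match -> kept with NULL
  - task 6 (Optimize): project_id=2 -> matches Aurora
  - task 7 (Plan): project_id=3 -> matches Epsilon
Match against tasks (self):
  - task 1 (Implement): parent_id=NULL -> NULL
  - task 2 (Train): parent_id=NULL -> NULL
  - task 3 (Refactor): parent_id=NULL -> NULL
  - task 4 (Design): parent_id=NULL -> NULL
  - task 5 (Test): parent_id=2 -> Train
  - task 6 (Optimize): parent_id=4 -> Design
  - task 7 (Plan): parent_id=5 -> Test

SQL:
SELECT a.name, b.name AS project, c.name AS parent
FROM tasks a
LEFT JOIN projects b ON a.project_id = b.id
LEFT JOIN tasks c ON a.parent_id = c.id

Result:
name      | project | parent
----------+---------+-------
Implement | Aurora  | NULL  
Train     | Aurora  | NULL  
Refactor  | Aurora  | NULL  
Design    | NULL    | NULL  
Test      | NULL    | Train 
Optimize  | Aurora  | Design
Plan      | Epsilon | Test  


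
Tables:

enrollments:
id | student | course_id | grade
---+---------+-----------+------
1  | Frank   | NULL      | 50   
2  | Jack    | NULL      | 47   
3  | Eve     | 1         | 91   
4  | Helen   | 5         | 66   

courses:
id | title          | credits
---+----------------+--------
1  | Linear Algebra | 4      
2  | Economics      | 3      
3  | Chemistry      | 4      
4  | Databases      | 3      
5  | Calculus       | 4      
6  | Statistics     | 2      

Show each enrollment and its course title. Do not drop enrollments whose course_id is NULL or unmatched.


LEFT JOIN keeps every row from enrollments (the left table); where course_id has no match in courses, the course columns become NULL. Walk through each enrollment:
  - enrollment 1 (Frank): course_id=NULL, no match -> kept with NULL
  - enrollment 2 (Jack): course_id=NULL, no match -> kept with NULL
  - enrollment 3 (Eve): course_id=1 -> matches Linear Algebra
  - enrollment 4 (Helen): course_id=5 -> matches Calculus
All 4 rows appear; 2 have NULL course.

SQL:
SELECT a.student, b.title AS course
FROM enrollments a
LEFT JOIN courses b ON a.course_id = b.id

Result:
student | course        
--------+---------------
Frank   | NULL          
Jack    | NULL          
Eve     | Linear Algebra
Helen   | Calculus      


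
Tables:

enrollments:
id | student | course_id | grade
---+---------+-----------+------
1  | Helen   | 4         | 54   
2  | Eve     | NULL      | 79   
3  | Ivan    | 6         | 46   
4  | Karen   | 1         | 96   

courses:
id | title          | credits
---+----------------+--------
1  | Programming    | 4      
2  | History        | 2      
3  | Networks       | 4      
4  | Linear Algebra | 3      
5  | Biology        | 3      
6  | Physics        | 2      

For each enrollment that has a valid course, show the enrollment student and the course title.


INNER JOIN keeps only enrollments rows whose course_id matches an id in courses. Walk through each enrollment:
  - enrollment 1 (Helen): course_id=4 -> matches Linear Algebra
  - enrollment 2 (Eve): course_id=NULL, no match -> dropped
  - enrollment 3 (Ivan): course_id=6 -> matches Physics
  - enrollment 4 (Karen): course_id=1 -> matches Programming
So 1 of 4 rows is dropped.

SQL:
SELECT a.student, b.title AS course
FROM enrollments a
INNER JOIN courses b ON a.course_id = b.id

Result:
student | course        
--------+---------------
Helen   | Linear Algebra
Ivan    | Physics       
Karen   | Programming   


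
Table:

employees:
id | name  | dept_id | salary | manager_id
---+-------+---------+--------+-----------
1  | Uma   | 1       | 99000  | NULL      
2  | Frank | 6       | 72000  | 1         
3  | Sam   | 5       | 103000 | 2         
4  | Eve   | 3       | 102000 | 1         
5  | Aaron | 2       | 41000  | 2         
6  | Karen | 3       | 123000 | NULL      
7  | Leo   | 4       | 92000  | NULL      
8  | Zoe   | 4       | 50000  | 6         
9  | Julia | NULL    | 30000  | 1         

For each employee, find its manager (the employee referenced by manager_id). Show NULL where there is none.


This is a self-join: employees is joined to a second copy of itself, matching each row's manager_id to another row's id. Use LEFT JOIN so rows with manager_id=NULL are kept.
  - employee 1 (Uma): manager_id=NULL -> NULL
  - employee 2 (Frank): manager_id=1 -> Uma
  - employee 3 (Sam): manager_id=2 -> Frank
  - employee 4 (Eve): manager_id=1 -> Uma
  - employee 5 (Aaron): manager_id=2 -> Frank
  - employee 6 (Karen): manager_id=NULL -> NULL
  - employee 7 (Leo): manager_id=NULL -> NULL
  - employee 8 (Zoe): manager_id=6 -> Karen
  - employee 9 (Julia): manager_id=1 -> Uma

SQL:
SELECT a.name AS item, b.name AS manager
FROM employees a
LEFT JOIN employees b ON a.manager_id = b.id

Result:
item  | manager
------+--------
Uma   | NULL   
Frank | Uma    
Sam   | Frank  
Eve   | Uma    
Aaron | Frank  
Karen | NULL   
Leo   | NULL   
Zoe   | Karen  
Julia | Uma    


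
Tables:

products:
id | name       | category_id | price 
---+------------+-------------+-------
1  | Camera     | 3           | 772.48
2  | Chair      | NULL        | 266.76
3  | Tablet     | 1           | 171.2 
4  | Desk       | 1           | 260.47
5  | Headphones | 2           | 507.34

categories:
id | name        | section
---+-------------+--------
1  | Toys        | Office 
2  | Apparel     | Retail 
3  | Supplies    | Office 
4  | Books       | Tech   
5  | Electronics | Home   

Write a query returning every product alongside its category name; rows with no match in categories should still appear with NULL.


LEFT JOIN keeps every row from products (the left table); where category_id has no match in categories, the category columns become NULL. Walk through each product:
  - product 1 (Camera): category_id=3 -> matches Supplies
  - product 2 (Chair): category_id=NULL, no match -> kept with NULL
  - product 3 (Tablet): category_id=1 -> matches Toys
  - product 4 (Desk): category_id=1 -> matches Toys
  - product 5 (Headphones): category_id=2 -> matches Apparel
All 5 rows appear; 1 has NULL category.

SQL:
SELECT a.name, b.name AS category
FROM products a
LEFT JOIN categories b ON a.category_id = b.id

Result:
name       | category
-----------+---------
Camera     | Supplies
Chair      | NULL    
Tablet     | Toys    
Desk       | Toys    
Headphones | Apparel 


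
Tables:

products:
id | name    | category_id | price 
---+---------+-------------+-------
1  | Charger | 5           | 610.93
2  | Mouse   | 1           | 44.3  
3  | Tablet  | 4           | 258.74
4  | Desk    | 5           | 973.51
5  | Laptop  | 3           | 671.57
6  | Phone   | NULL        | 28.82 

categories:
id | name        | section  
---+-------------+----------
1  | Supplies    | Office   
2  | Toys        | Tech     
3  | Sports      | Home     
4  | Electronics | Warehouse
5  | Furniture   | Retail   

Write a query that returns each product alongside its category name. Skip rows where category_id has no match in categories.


INNER JOIN keeps only products rows whose category_id matches an id in categories. Walk through each product:
  - product 1 (Charger): category_id=5 -> matches Furniture
  - product 2 (Mouse): category_id=1 -> matches Supplies
  - product 3 (Tablet): category_id=4 -> matches Electronics
  - product 4 (Desk): category_id=5 -> matches Furniture
  - product 5 (Laptop): category_id=3 -> matches Sports
  - product 6 (Phone): category_id=NULL, no match -> dropped
So 1 of 6 rows is dropped.

SQL:
SELECT a.name, b.name AS category
FROM products a
INNER JOIN categories b ON a.category_id = b.id

Result:
name    | category   
--------+------------
Charger | Furniture  
Mouse   | Supplies   
Tablet  | Electronics
Desk    | Furniture  
Laptop  | Sports     


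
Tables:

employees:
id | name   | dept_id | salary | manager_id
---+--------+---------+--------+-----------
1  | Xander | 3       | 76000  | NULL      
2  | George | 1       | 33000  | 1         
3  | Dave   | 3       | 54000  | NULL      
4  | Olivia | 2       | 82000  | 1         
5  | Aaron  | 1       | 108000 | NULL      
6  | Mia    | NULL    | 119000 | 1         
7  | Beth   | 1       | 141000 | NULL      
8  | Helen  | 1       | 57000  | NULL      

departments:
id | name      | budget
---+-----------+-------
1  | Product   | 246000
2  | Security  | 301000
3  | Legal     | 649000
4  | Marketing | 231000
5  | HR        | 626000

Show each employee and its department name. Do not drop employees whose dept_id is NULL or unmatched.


LEFT JOIN keeps every row from employees (the left table); where dept_id has no match in departments, the department columns become NULL. Walk through each employee:
  - employee 1 (Xander): dept_id=3 -> matches Legal
  - employee 2 (George): dept_id=1 -> matches Product
  - employee 3 (Dave): dept_id=3 -> matches Legal
  - employee 4 (Olivia): dept_id=2 -> matches Security
  - employee 5 (Aaron): dept_id=1 -> matches Product
  - employee 6 (Mia): dept_id=NULL, no match -> kept with NULL
  - employee 7 (Beth): dept_id=1 -> matches Product
  - employee 8 (Helen): dept_id=1 -> matches Product
All 8 rows appear; 1 has NULL department.

SQL:
SELECT a.name, b.name AS department
FROM employees a
LEFT JOIN departments b ON a.dept_id = b.id

Result:
name   | department
-------+-----------
Xander | Legal     
George | Product   
Dave   | Legal     
Olivia | Security  
Aaron  | Product   
Mia    | NULL      
Beth   | Product   
Helen  | Product   


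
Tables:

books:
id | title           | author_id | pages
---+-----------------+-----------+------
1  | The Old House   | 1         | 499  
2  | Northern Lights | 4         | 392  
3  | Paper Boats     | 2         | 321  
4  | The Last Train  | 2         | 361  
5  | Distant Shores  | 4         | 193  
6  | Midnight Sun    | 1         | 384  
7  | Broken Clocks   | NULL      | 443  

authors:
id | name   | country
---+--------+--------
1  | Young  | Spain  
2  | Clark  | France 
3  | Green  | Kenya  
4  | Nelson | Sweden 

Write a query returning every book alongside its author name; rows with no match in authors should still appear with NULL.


LEFT JOIN keeps every row from books (the left table); where author_id has no match in authors, the author columns become NULL. Walk through each book:
  - book 1 (The Old House): author_id=1 -> matches Young
  - book 2 (Northern Lights): author_id=4 -> matches Nelson
  - book 3 (Paper Boats): author_id=2 -> matches Clark
  - book 4 (The Last Train): author_id=2 -> matches Clark
  - book 5 (Distant Shores): author_id=4 -> matches Nelson
  - book 6 (Midnight Sun): author_id=1 -> matches Young
  - book 7 (Broken Clocks): author_id=NULL, no match -> kept with NULL
All 7 rows appear; 1 has NULL author.

SQL:
SELECT a.title, b.name AS author
FROM books a
LEFT JOIN authors b ON a.author_id = b.id

Result:
title           | author
----------------+-------
The Old House   | Young 
Northern Lights | Nelson
Paper Boats     | Clark 
The Last Train  | Clark 
Distant Shores  | Nelson
Midnight Sun    | Young 
Broken Clocks   | NULL  


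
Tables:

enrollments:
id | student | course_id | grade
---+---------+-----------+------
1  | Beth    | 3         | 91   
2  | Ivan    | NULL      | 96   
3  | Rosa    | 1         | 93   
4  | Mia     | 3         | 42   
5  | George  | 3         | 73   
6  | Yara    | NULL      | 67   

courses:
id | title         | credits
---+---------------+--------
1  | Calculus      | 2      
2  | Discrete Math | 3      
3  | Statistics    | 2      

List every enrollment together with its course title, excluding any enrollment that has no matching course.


INNER JOIN keeps only enrollments rows whose course_id matches an id in courses. Walk through each enrollment:
  - enrollment 1 (Beth): course_id=3 -> matches Statistics
  - enrollment 2 (Ivan): course_id=NULL, no match -> dropped
  - enrollment 3 (Rosa): course_id=1 -> matches Calculus
  - enrollment 4 (Mia): course_id=3 -> matches Statistics
  - enrollment 5 (George): course_id=3 -> matches Statistics
  - enrollment 6 (Yara): course_id=NULL, no match -> dropped
So 2 of 6 rows are dropped.

SQL:
SELECT a.student, b.title AS course
FROM enrollments a
INNER JOIN courses b ON a.course_id = b.id

Result:
student | course    
--------+-----------
Beth    | Statistics
Rosa    | Calculus  
Mia     | Statistics
George  | Statistics


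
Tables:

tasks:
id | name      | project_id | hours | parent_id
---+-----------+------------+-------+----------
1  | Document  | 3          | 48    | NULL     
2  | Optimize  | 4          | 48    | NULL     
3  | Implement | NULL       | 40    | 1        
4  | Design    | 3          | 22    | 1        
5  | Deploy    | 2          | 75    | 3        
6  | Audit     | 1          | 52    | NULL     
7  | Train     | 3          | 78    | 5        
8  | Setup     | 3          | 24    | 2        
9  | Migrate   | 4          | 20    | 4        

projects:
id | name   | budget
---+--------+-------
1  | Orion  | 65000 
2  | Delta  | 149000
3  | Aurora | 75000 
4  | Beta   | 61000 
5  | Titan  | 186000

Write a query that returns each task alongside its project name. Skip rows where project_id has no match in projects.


INNER JOIN keeps only tasks rows whose project_id matches an id in projects. Walk through each task:
  - task 1 (Document): project_id=3 -> matches Aurora
  - task 2 (Optimize): project_id=4 -> matches Beta
  - task 3 (Implement): project_id=NULL, no match -> dropped
  - task 4 (Design): project_id=3 -> matches Aurora
  - task 5 (Deploy): project_id=2 -> matches Delta
  - task 6 (Audit): project_id=1 -> matches Orion
  - task 7 (Train): project_id=3 -> matches Aurora
  - task 8 (Setup): project_id=3 -> matches Aurora
  - task 9 (Migrate): project_id=4 -> matches Beta
So 1 of 9 rows is dropped.

SQL:
SELECT a.name, b.name AS project
FROM tasks a
INNER JOIN projects b ON a.project_id = b.id

Result:
name     | project
---------+--------
Document | Aurora 
Optimize | Beta   
Design   | Aurora 
Deploy   | Delta  
Audit    | Orion  
Train    | Aurora 
Setup    | Aurora 
Migrate  | Beta   


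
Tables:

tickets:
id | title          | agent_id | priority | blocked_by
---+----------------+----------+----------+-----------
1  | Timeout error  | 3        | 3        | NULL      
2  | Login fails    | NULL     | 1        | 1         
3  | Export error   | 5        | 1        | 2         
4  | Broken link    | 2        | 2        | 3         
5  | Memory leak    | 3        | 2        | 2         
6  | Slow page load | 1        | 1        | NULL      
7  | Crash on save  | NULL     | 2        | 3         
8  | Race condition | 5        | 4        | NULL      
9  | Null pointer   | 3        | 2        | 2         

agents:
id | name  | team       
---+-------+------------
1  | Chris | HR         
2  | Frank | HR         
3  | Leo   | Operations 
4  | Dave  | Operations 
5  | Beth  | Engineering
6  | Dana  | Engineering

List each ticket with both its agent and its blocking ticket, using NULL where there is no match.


Two LEFT JOINs from the same base table tickets: one to agents via agent_id, one to tickets itself via blocked_by. Both are LEFT so every ticket is preserved.
Match against agents:
  - ticket 1 (Timeout error): agent_id=3 -> matches Leo
  - ticket 2 (Login fails): agent_id=NULL, no match -> kept with NULL
  - ticket 3 (Export error): agent_id=5 -> matches Beth
  - ticket 4 (Broken link): agent_id=2 -> matches Frank
  - ticket 5 (Memory leak): agent_id=3 -> matches Leo
  - ticket 6 (Slow page load): agent_id=1 -> matches Chris
  - ticket 7 (Crash on save): agent_id=NULL, no match -> kept with NULL
  - ticket 8 (Race condition): agent_id=5 -> matches Beth
  - ticket 9 (Null pointer): agent_id=3 -> matches Leo
Match against tickets (self):
  - ticket 1 (Timeout error): blocked_by=NULL -> NULL
  - ticket 2 (Login fails): blocked_by=1 -> Timeout error
  - ticket 3 (Export error): blocked_by=2 -> Login fails
  - ticket 4 (Broken link): blocked_by=3 -> Export error
  - ticket 5 (Memory leak): blocked_by=2 -> Login fails
  - ticket 6 (Slow page load): blocked_by=NULL -> NULL
  - ticket 7 (Crash on save): blocked_by=3 -> Export error
  - ticket 8 (Race condition): blocked_by=NULL -> NULL
  - ticket 9 (Null pointer): blocked_by=2 -> Login fails

SQL:
SELECT a.title, b.name AS agent, c.title AS blocked_by
FROM tickets a
LEFT JOIN agents b ON a.agent_id = b.id
LEFT JOIN tickets c ON a.blocked_by = c.id

Result:
title          | agent | blocked_by   
---------------+-------+--------------
Timeout error  | Leo   | NULL         
Login fails    | NULL  | Timeout error
Export error   | Beth  | Login fails  
Broken link    | Frank | Export error 
Memory leak    | Leo   | Login fails  
Slow page load | Chris | NULL         
Crash on save  | NULL  | Export error 
Race condition | Beth  | NULL         
Null pointer   | Leo   | Login fails  


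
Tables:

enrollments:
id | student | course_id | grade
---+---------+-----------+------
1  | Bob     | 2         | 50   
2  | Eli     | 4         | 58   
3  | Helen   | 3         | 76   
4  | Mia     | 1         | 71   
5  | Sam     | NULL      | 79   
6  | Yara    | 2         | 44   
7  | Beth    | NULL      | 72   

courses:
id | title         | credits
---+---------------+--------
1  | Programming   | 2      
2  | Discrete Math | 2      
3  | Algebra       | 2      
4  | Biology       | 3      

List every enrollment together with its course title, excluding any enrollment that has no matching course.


INNER JOIN keeps only enrollments rows whose course_id matches an id in courses. Walk through each enrollment:
  - enrollment 1 (Bob): course_id=2 -> matches Discrete Math
  - enrollment 2 (Eli): course_id=4 -> matches Biology
  - enrollment 3 (Helen): course_id=3 -> matches Algebra
  - enrollment 4 (Mia): course_id=1 -> matches Programming
  - enrollment 5 (Sam): course_id=NULL, no match -> dropped
  - enrollment 6 (Yara): course_id=2 -> matches Discrete Math
  - enrollment 7 (Beth): course_id=NULL, no match -> dropped
So 2 of 7 rows are dropped.

SQL:
SELECT a.student, b.title AS course
FROM enrollments a
INNER JOIN courses b ON a.course_id = b.id

Result:
student | course       
--------+--------------
Bob     | Discrete Math
Eli     | Biology      
Helen   | Algebra      
Mia     | Programming  
Yara    | Discrete Math


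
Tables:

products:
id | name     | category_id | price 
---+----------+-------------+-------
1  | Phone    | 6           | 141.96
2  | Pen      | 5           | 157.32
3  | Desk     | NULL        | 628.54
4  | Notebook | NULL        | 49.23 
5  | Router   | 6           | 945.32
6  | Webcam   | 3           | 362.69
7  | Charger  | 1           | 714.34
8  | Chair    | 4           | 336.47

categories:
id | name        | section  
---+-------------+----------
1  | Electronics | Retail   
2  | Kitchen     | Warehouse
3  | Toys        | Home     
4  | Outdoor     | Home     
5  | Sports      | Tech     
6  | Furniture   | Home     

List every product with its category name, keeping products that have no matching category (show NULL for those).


LEFT JOIN keeps every row from products (the left table); where category_id has no match in categories, the category columns become NULL. Walk through each product:
  - product 1 (Phone): category_id=6 -> matches Furniture
  - product 2 (Pen): category_id=5 -> matches Sports
  - product 3 (Desk): category_id=NULL, no match -> kept with NULL
  - product 4 (Notebook): category_id=NULL, no match -> kept with NULL
  - product 5 (Router): category_id=6 -> matches Furniture
  - product 6 (Webcam): category_id=3 -> matches Toys
  - product 7 (Charger): category_id=1 -> matches Electronics
  - product 8 (Chair): category_id=4 -> matches Outdoor
All 8 rows appear; 2 have NULL category.

SQL:
SELECT a.name, b.name AS category
FROM products a
LEFT JOIN categories b ON a.category_id = b.id

Result:
name     | category   
---------+------------
Phone    | Furniture  
Pen      | Sports     
Desk     | NULL       
Notebook | NULL       
Router   | Furniture  
Webcam   | Toys       
Charger  | Electronics
Chair    | Outdoor    


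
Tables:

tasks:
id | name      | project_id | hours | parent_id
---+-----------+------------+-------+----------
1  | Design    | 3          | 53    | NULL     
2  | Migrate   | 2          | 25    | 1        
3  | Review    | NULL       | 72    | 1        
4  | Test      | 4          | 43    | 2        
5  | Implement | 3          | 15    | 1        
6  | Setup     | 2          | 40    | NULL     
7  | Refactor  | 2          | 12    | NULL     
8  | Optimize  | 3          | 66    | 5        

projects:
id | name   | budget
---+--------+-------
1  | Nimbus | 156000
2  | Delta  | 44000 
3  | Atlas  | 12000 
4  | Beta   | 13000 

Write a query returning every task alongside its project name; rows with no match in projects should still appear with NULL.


LEFT JOIN keeps every row from tasks (the left table); where project_id has no match in projects, the project columns become NULL. Walk through each task:
  - task 1 (Design): project_id=3 -> matches Atlas
  - task 2 (Migrate): project_id=2 -> matches Delta
  - task 3 (Review): project_id=NULL, no match -> kept with NULL
  - task 4 (Test): project_id=4 -> matches Beta
  - task 5 (Implement): project_id=3 -> matches Atlas
  - task 6 (Setup): project_id=2 -> matches Delta
  - task 7 (Refactor): project_id=2 -> matches Delta
  - task 8 (Optimize): project_id=3 -> matches Atlas
All 8 rows appear; 1 has NULL project.

SQL:
SELECT a.name, b.name AS project
FROM tasks a
LEFT JOIN projects b ON a.project_id = b.id

Result:
name      | project
----------+--------
Design    | Atlas  
Migrate   | Delta  
Review    | NULL   
Test      | Beta   
Implement | Atlas  
Setup     | Delta  
Refactor  | Delta  
Optimize  | Atlas  


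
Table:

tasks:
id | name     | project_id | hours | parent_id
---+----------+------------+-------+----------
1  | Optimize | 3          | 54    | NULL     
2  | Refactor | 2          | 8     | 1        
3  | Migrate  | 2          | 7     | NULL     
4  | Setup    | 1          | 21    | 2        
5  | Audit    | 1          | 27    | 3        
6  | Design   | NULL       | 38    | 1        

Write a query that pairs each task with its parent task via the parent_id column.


This is a self-join: tasks is joined to a second copy of itself, matching each row's parent_id to another row's id. Use LEFT JOIN so rows with parent_id=NULL are kept.
  - task 1 (Optimize): parent_id=NULL -> NULL
  - task 2 (Refactor): parent_id=1 -> Optimize
  - task 3 (Migrate): parent_id=NULL -> NULL
  - task 4 (Setup): parent_id=2 -> Refactor
  - task 5 (Audit): parent_id=3 -> Migrate
  - task 6 (Design): parent_id=1 -> Optimize

SQL:
SELECT a.name AS item, b.name AS parent
FROM tasks a
LEFT JOIN tasks b ON a.parent_id = b.id

Result:
item     | parent  
---------+---------
Optimize | NULL    
Refactor | Optimize
Migrate  | NULL    
Setup    | Refactor
Audit    | Migrate 
Design   | Optimize
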